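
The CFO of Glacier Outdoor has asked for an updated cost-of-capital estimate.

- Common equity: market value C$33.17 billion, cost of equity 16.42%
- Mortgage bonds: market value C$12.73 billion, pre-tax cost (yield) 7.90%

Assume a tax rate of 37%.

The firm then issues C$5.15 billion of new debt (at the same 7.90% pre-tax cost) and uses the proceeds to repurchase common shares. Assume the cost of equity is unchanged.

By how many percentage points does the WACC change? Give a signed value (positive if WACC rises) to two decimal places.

-1.28 pp

Current WACC:
Total capital V = 33.17 + 12.73 = 45.9.
Equity: weight = 33.17/45.9 = 0.7227; cost = 16.42%.
Mortgage bonds: weight = 12.73/45.9 = 0.2773; after-tax cost = 7.9% × (1 − 37%) = 4.9770%.
WACC = 0.7227 × 16.4200% + 0.2773 × 4.9770% = 13.2464%.
After the change:
Total capital V = 28.02 + 17.88 = 45.9.
Equity: weight = 28.02/45.9 = 0.6105; cost = 16.42%.
Mortgage bonds: weight = 17.88/45.9 = 0.3895; after-tax cost = 7.9% × (1 − 37%) = 4.9770%.
WACC = 0.6105 × 16.4200% + 0.3895 × 4.9770% = 11.9625%.
Change in WACC = 11.9625% − 13.2464% = -1.2839 pp.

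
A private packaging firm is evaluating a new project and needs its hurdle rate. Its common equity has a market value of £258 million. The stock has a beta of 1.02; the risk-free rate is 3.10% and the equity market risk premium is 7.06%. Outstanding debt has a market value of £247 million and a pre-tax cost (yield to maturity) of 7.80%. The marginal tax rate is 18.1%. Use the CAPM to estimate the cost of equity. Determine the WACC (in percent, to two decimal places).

Cost of equity via CAPM: Re = 3.1% + 1.02 × 7.06% = 10.3012%.
Total capital V = 258 + 247 = 505.
Equity: weight = 258/505 = 0.5109; cost = 10.3012%.
Debt: weight = 247/505 = 0.4891; after-tax cost = 7.8% × (1 − 18.1%) = 6.3882%.
WACC = 0.5109 × 10.3012% + 0.4891 × 6.3882% = 8.3873%.

8.39%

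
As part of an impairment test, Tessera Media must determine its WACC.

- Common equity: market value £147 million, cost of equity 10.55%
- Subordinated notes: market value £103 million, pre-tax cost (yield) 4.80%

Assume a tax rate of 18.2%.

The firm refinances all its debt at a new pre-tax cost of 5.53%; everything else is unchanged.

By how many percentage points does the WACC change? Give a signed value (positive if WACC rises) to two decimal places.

Current WACC:
Total capital V = 147 + 103 = 250.
Equity: weight = 147/250 = 0.5880; cost = 10.55%.
Subordinated notes: weight = 103/250 = 0.4120; after-tax cost = 4.8% × (1 − 18.2%) = 3.9264%.
WACC = 0.5880 × 10.5500% + 0.4120 × 3.9264% = 7.8211%.
After the change:
Total capital V = 147 + 103 = 250.
Equity: weight = 147/250 = 0.5880; cost = 10.55%.
Subordinated notes: weight = 103/250 = 0.4120; after-tax cost = 5.53% × (1 − 18.2%) = 4.5235%.
WACC = 0.5880 × 10.5500% + 0.4120 × 4.5235% = 8.0671%.
Change in WACC = 8.0671% − 7.8211% = 0.2460 pp.

+0.25 pp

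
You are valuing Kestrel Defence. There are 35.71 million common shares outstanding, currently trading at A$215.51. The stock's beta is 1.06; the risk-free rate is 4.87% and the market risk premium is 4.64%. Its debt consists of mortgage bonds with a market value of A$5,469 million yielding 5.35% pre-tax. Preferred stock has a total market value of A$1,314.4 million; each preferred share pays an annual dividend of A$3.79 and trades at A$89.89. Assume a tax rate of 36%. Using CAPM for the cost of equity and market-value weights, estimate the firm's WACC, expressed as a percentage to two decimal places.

6.88%

Cost of equity via CAPM: Re = 4.87% + 1.06 × 4.64% = 9.7884%.
Cost of preferred: Rp = 3.79 / 89.89 = 4.2163%.
Market value of equity E = 215.51 × 35.71m = 7695.8621m.
Total capital V = 7695.8621 + 1314.4 + 5469 = 14479.2621.
Equity: weight = 7695.8621/14479.2621 = 0.5315; cost = 9.7884%.
Preferred: weight = 1314.4/14479.2621 = 0.0908; cost = 4.2163%.
Mortgage bonds: weight = 5469/14479.2621 = 0.3777; after-tax cost = 5.35% × (1 − 36%) = 3.4240%.
WACC = 0.5315 × 9.7884% + 0.0908 × 4.2163% + 0.3777 × 3.4240% = 6.8787%.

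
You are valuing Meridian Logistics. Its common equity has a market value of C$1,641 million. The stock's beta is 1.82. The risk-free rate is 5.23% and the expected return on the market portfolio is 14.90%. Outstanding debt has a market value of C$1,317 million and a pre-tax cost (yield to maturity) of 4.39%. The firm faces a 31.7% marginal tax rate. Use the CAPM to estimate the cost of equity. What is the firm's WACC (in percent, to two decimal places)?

Market risk premium = 14.9% − 5.23% = 9.67%.
Cost of equity via CAPM: Re = 5.23% + 1.82 × 9.67% = 22.8294%.
Total capital V = 1641 + 1317 = 2958.
Equity: weight = 1641/2958 = 0.5548; cost = 22.8294%.
Debt: weight = 1317/2958 = 0.4452; after-tax cost = 4.39% × (1 − 31.7%) = 2.9984%.
WACC = 0.5548 × 22.8294% + 0.4452 × 2.9984% = 14.0000%.

14.00%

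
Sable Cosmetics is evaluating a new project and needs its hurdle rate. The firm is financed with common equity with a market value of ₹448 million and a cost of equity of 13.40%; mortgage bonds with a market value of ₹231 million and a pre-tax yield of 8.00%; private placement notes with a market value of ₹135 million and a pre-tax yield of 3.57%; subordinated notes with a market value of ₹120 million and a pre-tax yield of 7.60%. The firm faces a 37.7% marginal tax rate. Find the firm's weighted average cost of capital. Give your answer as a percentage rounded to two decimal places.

8.59%

Total capital V = 448 + 231 + 135 + 120 = 934.
Equity: weight = 448/934 = 0.4797; cost = 13.4%.
Mortgage bonds: weight = 231/934 = 0.2473; after-tax cost = 8% × (1 − 37.7%) = 4.9840%.
Private placement notes: weight = 135/934 = 0.1445; after-tax cost = 3.57% × (1 − 37.7%) = 2.2241%.
Subordinated notes: weight = 120/934 = 0.1285; after-tax cost = 7.6% × (1 − 37.7%) = 4.7348%.
WACC = 0.4797 × 13.4000% + 0.2473 × 4.9840% + 0.1445 × 2.2241% + 0.1285 × 4.7348% = 8.5899%.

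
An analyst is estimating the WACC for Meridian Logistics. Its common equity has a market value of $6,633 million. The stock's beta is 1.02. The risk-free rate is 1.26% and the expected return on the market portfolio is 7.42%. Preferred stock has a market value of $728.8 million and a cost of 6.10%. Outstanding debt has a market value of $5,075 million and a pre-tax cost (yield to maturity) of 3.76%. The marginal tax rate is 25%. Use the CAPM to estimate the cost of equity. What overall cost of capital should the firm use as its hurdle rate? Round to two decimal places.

Market risk premium = 7.42% − 1.26% = 6.16%.
Cost of equity via CAPM: Re = 1.26% + 1.02 × 6.16% = 7.5432%.
Total capital V = 6633 + 728.8 + 5075 = 12436.8.
Equity: weight = 6633/12436.8 = 0.5333; cost = 7.5432%.
Preferred: weight = 728.8/12436.8 = 0.0586; cost = 6.1%.
Debt: weight = 5075/12436.8 = 0.4081; after-tax cost = 3.76% × (1 − 25%) = 2.8200%.
WACC = 0.5333 × 7.5432% + 0.0586 × 6.1000% + 0.4081 × 2.8200% = 5.5313%.

5.53%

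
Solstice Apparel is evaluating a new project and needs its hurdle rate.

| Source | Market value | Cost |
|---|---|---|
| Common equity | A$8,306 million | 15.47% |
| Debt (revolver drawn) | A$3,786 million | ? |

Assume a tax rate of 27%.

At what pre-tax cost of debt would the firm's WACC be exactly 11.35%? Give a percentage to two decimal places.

Total capital V = 8306 + 3786 = 12092.
Equity weight = 8306/12092 = 0.6869.
Revolver drawn weight = 3786/12092 = 0.3131.
Equity contribution = 0.6869 × 15.47% = 10.6263%.
Remaining for debt = 11.35% − 10.6263% = 0.7237%.
Rd × (1 − 27%) × 0.3131 = 0.7237%  ⇒  Rd = 3.1661%.

3.17%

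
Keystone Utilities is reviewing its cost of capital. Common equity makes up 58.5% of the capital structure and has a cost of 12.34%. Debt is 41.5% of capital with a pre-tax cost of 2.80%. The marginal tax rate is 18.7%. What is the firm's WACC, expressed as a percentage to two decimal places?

After-tax cost of debt = 2.8% × (1 − 18.7%) = 2.2764%.
WACC = 0.585 × 12.3400% + 0.415 × 2.2764% = 8.1636%.

8.16%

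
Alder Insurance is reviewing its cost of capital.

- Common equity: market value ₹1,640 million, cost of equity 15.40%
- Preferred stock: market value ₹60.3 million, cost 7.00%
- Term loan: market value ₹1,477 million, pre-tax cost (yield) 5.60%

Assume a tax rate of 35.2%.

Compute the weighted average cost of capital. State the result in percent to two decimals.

Total capital V = 1640 + 60.3 + 1477 = 3177.3.
Equity: weight = 1640/3177.3 = 0.5162; cost = 15.4%.
Preferred: weight = 60.3/3177.3 = 0.0190; cost = 7%.
Term loan: weight = 1477/3177.3 = 0.4649; after-tax cost = 5.6% × (1 − 35.2%) = 3.6288%.
WACC = 0.5162 × 15.4000% + 0.0190 × 7.0000% + 0.4649 × 3.6288% = 9.7686%.

9.77%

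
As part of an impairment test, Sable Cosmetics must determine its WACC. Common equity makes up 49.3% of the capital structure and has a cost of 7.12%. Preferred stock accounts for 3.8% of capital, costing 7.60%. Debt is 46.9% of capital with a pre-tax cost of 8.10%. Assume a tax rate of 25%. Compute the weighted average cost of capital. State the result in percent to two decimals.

6.65%

After-tax cost of debt = 8.1% × (1 − 25%) = 6.0750%.
WACC = 0.493 × 7.1200% + 0.038 × 7.6000% + 0.469 × 6.0750% = 6.6481%.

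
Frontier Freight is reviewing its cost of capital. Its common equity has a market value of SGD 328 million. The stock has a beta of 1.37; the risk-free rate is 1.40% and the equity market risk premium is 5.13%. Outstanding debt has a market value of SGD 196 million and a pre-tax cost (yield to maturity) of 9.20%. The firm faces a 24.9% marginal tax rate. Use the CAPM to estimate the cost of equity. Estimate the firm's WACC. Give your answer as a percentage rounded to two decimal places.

Cost of equity via CAPM: Re = 1.4% + 1.37 × 5.13% = 8.4281%.
Total capital V = 328 + 196 = 524.
Equity: weight = 328/524 = 0.6260; cost = 8.4281%.
Debt: weight = 196/524 = 0.3740; after-tax cost = 9.2% × (1 − 24.9%) = 6.9092%.
WACC = 0.6260 × 8.4281% + 0.3740 × 6.9092% = 7.8600%.

7.86%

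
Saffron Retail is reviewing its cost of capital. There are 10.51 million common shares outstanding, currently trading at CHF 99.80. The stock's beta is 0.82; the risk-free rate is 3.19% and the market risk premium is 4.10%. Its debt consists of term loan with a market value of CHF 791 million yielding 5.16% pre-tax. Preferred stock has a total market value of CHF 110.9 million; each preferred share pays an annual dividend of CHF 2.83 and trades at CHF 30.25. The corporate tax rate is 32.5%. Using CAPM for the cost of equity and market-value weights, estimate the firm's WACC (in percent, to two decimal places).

5.47%

Cost of equity via CAPM: Re = 3.19% + 0.82 × 4.1% = 6.5520%.
Cost of preferred: Rp = 2.83 / 30.25 = 9.3554%.
Market value of equity E = 99.8 × 10.51m = 1048.898m.
Total capital V = 1048.898 + 110.9 + 791 = 1950.798.
Equity: weight = 1048.898/1950.798 = 0.5377; cost = 6.552%.
Preferred: weight = 110.9/1950.798 = 0.0568; cost = 9.3554%.
Term loan: weight = 791/1950.798 = 0.4055; after-tax cost = 5.16% × (1 − 32.5%) = 3.4830%.
WACC = 0.5377 × 6.5520% + 0.0568 × 9.3554% + 0.4055 × 3.4830% = 5.4670%.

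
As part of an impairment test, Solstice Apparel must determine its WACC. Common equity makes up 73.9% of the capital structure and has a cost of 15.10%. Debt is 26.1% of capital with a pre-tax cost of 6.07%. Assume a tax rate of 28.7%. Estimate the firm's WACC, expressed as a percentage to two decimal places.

After-tax cost of debt = 6.07% × (1 − 28.7%) = 4.3279%.
WACC = 0.739 × 15.1000% + 0.261 × 4.3279% = 12.2885%.

12.29%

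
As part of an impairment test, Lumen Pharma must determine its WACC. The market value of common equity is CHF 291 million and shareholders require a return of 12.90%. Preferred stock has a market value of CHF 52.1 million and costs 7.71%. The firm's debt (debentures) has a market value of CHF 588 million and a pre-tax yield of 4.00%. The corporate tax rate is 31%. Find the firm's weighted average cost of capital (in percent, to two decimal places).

Total capital V = 291 + 52.1 + 588 = 931.1.
Equity: weight = 291/931.1 = 0.3125; cost = 12.9%.
Preferred: weight = 52.1/931.1 = 0.0560; cost = 7.71%.
Debentures: weight = 588/931.1 = 0.6315; after-tax cost = 4% × (1 − 31%) = 2.7600%.
WACC = 0.3125 × 12.9000% + 0.0560 × 7.7100% + 0.6315 × 2.7600% = 6.2061%.

6.21%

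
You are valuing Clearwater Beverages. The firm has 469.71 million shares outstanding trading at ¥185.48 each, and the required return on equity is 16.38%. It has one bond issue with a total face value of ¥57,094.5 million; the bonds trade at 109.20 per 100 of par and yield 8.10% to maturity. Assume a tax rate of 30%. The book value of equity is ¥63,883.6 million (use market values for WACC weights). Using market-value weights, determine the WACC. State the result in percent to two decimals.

11.91%

Market value of equity E = 185.48 × 469.71m = 87121.8108m. Market value of debt D = 57094.5m × 109.2/100 = 62347.194m.
Total capital V = 87121.8108 + 62347.194 = 149469.0048.
Equity: weight = 87121.8108/149469.0048 = 0.5829; cost = 16.38%.
Bonds outstanding: weight = 62347.194/149469.0048 = 0.4171; after-tax cost = 8.1% × (1 − 30%) = 5.6700%.
WACC = 0.5829 × 16.3800% + 0.4171 × 5.6700% = 11.9126%.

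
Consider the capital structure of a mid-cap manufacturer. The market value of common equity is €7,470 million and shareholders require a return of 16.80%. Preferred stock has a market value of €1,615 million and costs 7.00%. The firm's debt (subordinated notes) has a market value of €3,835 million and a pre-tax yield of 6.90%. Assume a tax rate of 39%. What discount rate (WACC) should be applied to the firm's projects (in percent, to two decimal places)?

Total capital V = 7470 + 1615 + 3835 = 12920.
Equity: weight = 7470/12920 = 0.5782; cost = 16.8%.
Preferred: weight = 1615/12920 = 0.1250; cost = 7%.
Subordinated notes: weight = 3835/12920 = 0.2968; after-tax cost = 6.9% × (1 − 39%) = 4.2090%.
WACC = 0.5782 × 16.8000% + 0.1250 × 7.0000% + 0.2968 × 4.2090% = 11.8377%.

11.84%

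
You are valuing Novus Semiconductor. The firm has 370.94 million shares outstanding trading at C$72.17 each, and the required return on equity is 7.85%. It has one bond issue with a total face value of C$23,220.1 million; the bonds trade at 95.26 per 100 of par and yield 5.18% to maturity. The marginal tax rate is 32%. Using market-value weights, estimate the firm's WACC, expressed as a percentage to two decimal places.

Market value of equity E = 72.17 × 370.94m = 26770.7398m. Market value of debt D = 23220.1m × 95.26/100 = 22119.46726m.
Total capital V = 26770.7398 + 22119.46726 = 48890.20706.
Equity: weight = 26770.7398/48890.20706 = 0.5476; cost = 7.85%.
Bonds outstanding: weight = 22119.46726/48890.20706 = 0.4524; after-tax cost = 5.18% × (1 − 32%) = 3.5224%.
WACC = 0.5476 × 7.8500% + 0.4524 × 3.5224% = 5.8921%.

5.89%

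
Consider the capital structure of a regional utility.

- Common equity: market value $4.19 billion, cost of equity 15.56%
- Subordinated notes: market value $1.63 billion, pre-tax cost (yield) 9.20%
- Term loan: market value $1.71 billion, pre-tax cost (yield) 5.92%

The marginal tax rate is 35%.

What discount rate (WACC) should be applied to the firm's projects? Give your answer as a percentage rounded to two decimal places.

10.83%

Total capital V = 4.19 + 1.63 + 1.71 = 7.53.
Equity: weight = 4.19/7.53 = 0.5564; cost = 15.56%.
Subordinated notes: weight = 1.63/7.53 = 0.2165; after-tax cost = 9.2% × (1 − 35%) = 5.9800%.
Term loan: weight = 1.71/7.53 = 0.2271; after-tax cost = 5.92% × (1 − 35%) = 3.8480%.
WACC = 0.5564 × 15.5600% + 0.2165 × 5.9800% + 0.2271 × 3.8480% = 10.8265%.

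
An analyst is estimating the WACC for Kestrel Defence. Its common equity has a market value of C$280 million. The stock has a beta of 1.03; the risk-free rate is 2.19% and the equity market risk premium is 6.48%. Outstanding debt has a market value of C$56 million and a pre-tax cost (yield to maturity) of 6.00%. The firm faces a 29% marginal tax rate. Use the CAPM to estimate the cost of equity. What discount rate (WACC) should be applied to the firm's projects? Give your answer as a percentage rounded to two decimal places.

8.10%

Cost of equity via CAPM: Re = 2.19% + 1.03 × 6.48% = 8.8644%.
Total capital V = 280 + 56 = 336.
Equity: weight = 280/336 = 0.8333; cost = 8.8644%.
Debt: weight = 56/336 = 0.1667; after-tax cost = 6% × (1 − 29%) = 4.2600%.
WACC = 0.8333 × 8.8644% + 0.1667 × 4.2600% = 8.0970%.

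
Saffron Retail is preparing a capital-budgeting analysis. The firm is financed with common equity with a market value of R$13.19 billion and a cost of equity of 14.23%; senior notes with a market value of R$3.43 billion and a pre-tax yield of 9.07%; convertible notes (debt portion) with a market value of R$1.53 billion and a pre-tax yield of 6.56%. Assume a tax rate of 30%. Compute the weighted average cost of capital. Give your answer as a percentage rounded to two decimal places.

Total capital V = 13.19 + 3.43 + 1.53 = 18.15.
Equity: weight = 13.19/18.15 = 0.7267; cost = 14.23%.
Senior notes: weight = 3.43/18.15 = 0.1890; after-tax cost = 9.07% × (1 − 30%) = 6.3490%.
Convertible notes (debt portion): weight = 1.53/18.15 = 0.0843; after-tax cost = 6.56% × (1 − 30%) = 4.5920%.
WACC = 0.7267 × 14.2300% + 0.1890 × 6.3490% + 0.0843 × 4.5920% = 11.9282%.

11.93%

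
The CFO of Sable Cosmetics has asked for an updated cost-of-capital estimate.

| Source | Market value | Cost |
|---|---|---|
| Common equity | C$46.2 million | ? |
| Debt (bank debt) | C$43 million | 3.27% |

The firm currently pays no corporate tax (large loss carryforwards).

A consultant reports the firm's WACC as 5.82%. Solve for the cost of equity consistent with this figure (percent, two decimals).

Total capital V = 46.2 + 43 = 89.2.
Equity weight = 46.2/89.2 = 0.5179.
Bank debt weight = 43/89.2 = 0.4821.
Debt contribution = 0.4821 × 3.27% × (1 − 0%) = 1.5763%.
Required equity contribution = 5.82% − 1.5763% = 4.2437%.
Re = 4.2437% / 0.5179 = 8.1934%.

8.19%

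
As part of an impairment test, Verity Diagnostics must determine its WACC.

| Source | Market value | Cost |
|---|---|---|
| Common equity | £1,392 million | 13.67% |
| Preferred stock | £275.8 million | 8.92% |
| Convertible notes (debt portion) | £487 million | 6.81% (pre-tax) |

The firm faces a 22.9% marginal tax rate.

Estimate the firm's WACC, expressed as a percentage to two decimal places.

Total capital V = 1392 + 275.8 + 487 = 2154.8.
Equity: weight = 1392/2154.8 = 0.6460; cost = 13.67%.
Preferred: weight = 275.8/2154.8 = 0.1280; cost = 8.92%.
Convertible notes (debt portion): weight = 487/2154.8 = 0.2260; after-tax cost = 6.81% × (1 − 22.9%) = 5.2505%.
WACC = 0.6460 × 13.6700% + 0.1280 × 8.9200% + 0.2260 × 5.2505% = 11.1592%.

11.16%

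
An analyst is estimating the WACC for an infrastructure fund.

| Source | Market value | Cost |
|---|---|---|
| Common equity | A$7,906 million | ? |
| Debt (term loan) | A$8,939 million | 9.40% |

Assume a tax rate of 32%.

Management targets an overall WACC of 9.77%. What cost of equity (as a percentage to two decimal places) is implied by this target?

13.59%

Total capital V = 7906 + 8939 = 16845.
Equity weight = 7906/16845 = 0.4693.
Term loan weight = 8939/16845 = 0.5307.
Debt contribution = 0.5307 × 9.4% × (1 − 32%) = 3.3920%.
Required equity contribution = 9.77% − 3.3920% = 6.3780%.
Re = 6.3780% / 0.4693 = 13.5894%.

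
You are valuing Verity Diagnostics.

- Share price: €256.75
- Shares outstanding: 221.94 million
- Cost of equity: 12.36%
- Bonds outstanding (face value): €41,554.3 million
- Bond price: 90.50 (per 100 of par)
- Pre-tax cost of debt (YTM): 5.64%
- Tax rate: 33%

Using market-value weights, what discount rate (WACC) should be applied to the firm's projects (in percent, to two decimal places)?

Market value of equity E = 256.75 × 221.94m = 56983.095m. Market value of debt D = 41554.3m × 90.5/100 = 37606.6415m.
Total capital V = 56983.095 + 37606.6415 = 94589.7365.
Equity: weight = 56983.095/94589.7365 = 0.6024; cost = 12.36%.
Bonds outstanding: weight = 37606.6415/94589.7365 = 0.3976; after-tax cost = 5.64% × (1 − 33%) = 3.7788%.
WACC = 0.6024 × 12.3600% + 0.3976 × 3.7788% = 8.9483%.

8.95%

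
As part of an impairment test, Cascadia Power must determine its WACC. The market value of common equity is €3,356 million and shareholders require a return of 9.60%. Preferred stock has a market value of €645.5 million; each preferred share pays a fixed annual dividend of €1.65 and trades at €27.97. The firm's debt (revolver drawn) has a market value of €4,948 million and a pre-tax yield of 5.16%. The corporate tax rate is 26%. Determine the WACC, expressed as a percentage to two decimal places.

6.14%

Cost of preferred: Rp = 1.65 / 27.97 = 5.8992%.
Total capital V = 3356 + 645.5 + 4948 = 8949.5.
Equity: weight = 3356/8949.5 = 0.3750; cost = 9.6%.
Preferred: weight = 645.5/8949.5 = 0.0721; cost = 5.8992%.
Revolver drawn: weight = 4948/8949.5 = 0.5529; after-tax cost = 5.16% × (1 − 26%) = 3.8184%.
WACC = 0.3750 × 9.6000% + 0.0721 × 5.8992% + 0.5529 × 3.8184% = 6.1365%.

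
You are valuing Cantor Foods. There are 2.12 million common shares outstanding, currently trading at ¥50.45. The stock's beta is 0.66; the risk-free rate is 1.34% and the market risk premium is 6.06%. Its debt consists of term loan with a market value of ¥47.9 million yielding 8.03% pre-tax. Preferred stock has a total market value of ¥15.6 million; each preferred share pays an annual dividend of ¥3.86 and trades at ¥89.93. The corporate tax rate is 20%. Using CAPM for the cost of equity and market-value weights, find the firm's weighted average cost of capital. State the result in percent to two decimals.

5.55%

Cost of equity via CAPM: Re = 1.34% + 0.66 × 6.06% = 5.3396%.
Cost of preferred: Rp = 3.86 / 89.93 = 4.2922%.
Market value of equity E = 50.45 × 2.12m = 106.954m.
Total capital V = 106.954 + 15.6 + 47.9 = 170.454.
Equity: weight = 106.954/170.454 = 0.6275; cost = 5.3396%.
Preferred: weight = 15.6/170.454 = 0.0915; cost = 4.2922%.
Term loan: weight = 47.9/170.454 = 0.2810; after-tax cost = 8.03% × (1 − 20%) = 6.4240%.
WACC = 0.6275 × 5.3396% + 0.0915 × 4.2922% + 0.2810 × 6.4240% = 5.5485%.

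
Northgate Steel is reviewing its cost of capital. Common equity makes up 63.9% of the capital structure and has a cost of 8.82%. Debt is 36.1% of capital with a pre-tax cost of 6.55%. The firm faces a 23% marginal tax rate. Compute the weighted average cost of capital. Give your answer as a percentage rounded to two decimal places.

7.46%

After-tax cost of debt = 6.55% × (1 − 23%) = 5.0435%.
WACC = 0.639 × 8.8200% + 0.361 × 5.0435% = 7.4567%.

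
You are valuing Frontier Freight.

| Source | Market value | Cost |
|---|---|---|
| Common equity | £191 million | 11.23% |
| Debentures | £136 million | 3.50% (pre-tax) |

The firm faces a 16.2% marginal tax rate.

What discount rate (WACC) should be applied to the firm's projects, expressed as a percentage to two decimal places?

Total capital V = 191 + 136 = 327.
Equity: weight = 191/327 = 0.5841; cost = 11.23%.
Debentures: weight = 136/327 = 0.4159; after-tax cost = 3.5% × (1 − 16.2%) = 2.9330%.
WACC = 0.5841 × 11.2300% + 0.4159 × 2.9330% = 7.7793%.

7.78%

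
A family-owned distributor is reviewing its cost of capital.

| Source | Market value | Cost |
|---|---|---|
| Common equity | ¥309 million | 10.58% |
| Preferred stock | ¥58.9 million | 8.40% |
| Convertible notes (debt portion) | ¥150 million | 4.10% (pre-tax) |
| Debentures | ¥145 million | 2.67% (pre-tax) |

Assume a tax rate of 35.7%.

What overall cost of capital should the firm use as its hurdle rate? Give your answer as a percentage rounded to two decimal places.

Total capital V = 309 + 58.9 + 150 + 145 = 662.9.
Equity: weight = 309/662.9 = 0.4661; cost = 10.58%.
Preferred: weight = 58.9/662.9 = 0.0889; cost = 8.4%.
Convertible notes (debt portion): weight = 150/662.9 = 0.2263; after-tax cost = 4.1% × (1 − 35.7%) = 2.6363%.
Debentures: weight = 145/662.9 = 0.2187; after-tax cost = 2.67% × (1 − 35.7%) = 1.7168%.
WACC = 0.4661 × 10.5800% + 0.0889 × 8.4000% + 0.2263 × 2.6363% + 0.2187 × 1.7168% = 6.6501%.

6.65%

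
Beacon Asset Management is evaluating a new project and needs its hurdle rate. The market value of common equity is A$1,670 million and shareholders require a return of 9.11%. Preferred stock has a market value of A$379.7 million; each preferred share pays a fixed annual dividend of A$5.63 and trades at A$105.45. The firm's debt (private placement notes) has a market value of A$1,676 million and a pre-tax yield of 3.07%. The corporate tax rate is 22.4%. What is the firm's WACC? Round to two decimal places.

5.70%

Cost of preferred: Rp = 5.63 / 105.45 = 5.3390%.
Total capital V = 1670 + 379.7 + 1676 = 3725.7.
Equity: weight = 1670/3725.7 = 0.4482; cost = 9.11%.
Preferred: weight = 379.7/3725.7 = 0.1019; cost = 5.339%.
Private placement notes: weight = 1676/3725.7 = 0.4498; after-tax cost = 3.07% × (1 − 22.4%) = 2.3823%.
WACC = 0.4482 × 9.1100% + 0.1019 × 5.3390% + 0.4498 × 2.3823% = 5.6992%.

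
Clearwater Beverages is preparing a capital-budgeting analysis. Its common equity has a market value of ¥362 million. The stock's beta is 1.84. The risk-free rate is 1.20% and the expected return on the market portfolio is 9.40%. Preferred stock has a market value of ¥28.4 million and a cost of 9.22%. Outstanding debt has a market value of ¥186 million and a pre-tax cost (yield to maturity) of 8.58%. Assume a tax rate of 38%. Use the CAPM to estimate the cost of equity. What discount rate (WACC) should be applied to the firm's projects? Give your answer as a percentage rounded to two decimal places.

12.40%

Market risk premium = 9.4% − 1.2% = 8.2%.
Cost of equity via CAPM: Re = 1.2% + 1.84 × 8.2% = 16.2880%.
Total capital V = 362 + 28.4 + 186 = 576.4.
Equity: weight = 362/576.4 = 0.6280; cost = 16.288%.
Preferred: weight = 28.4/576.4 = 0.0493; cost = 9.22%.
Debt: weight = 186/576.4 = 0.3227; after-tax cost = 8.58% × (1 − 38%) = 5.3196%.
WACC = 0.6280 × 16.2880% + 0.0493 × 9.2200% + 0.3227 × 5.3196% = 12.4003%.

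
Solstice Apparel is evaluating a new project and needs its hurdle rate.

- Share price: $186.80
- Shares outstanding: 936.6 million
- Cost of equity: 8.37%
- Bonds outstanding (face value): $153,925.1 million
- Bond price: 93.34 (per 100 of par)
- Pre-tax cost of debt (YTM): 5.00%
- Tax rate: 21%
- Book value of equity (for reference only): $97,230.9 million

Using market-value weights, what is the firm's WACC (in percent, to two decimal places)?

Market value of equity E = 186.8 × 936.6m = 174956.88m. Market value of debt D = 153925.1m × 93.34/100 = 143673.68834m.
Total capital V = 174956.88 + 143673.68834 = 318630.56834.
Equity: weight = 174956.88/318630.56834 = 0.5491; cost = 8.37%.
Bonds outstanding: weight = 143673.68834/318630.56834 = 0.4509; after-tax cost = 5% × (1 − 21%) = 3.9500%.
WACC = 0.5491 × 8.3700% + 0.4509 × 3.9500% = 6.3770%.

6.38%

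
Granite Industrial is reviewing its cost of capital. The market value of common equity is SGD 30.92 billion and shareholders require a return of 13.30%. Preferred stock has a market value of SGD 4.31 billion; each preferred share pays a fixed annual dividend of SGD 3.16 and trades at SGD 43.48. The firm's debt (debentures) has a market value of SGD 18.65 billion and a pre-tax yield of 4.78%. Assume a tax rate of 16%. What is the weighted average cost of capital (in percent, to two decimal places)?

Cost of preferred: Rp = 3.16 / 43.48 = 7.2677%.
Total capital V = 30.92 + 4.31 + 18.65 = 53.88.
Equity: weight = 30.92/53.88 = 0.5739; cost = 13.3%.
Preferred: weight = 4.31/53.88 = 0.0800; cost = 7.2677%.
Debentures: weight = 18.65/53.88 = 0.3461; after-tax cost = 4.78% × (1 − 16%) = 4.0152%.
WACC = 0.5739 × 13.3000% + 0.0800 × 7.2677% + 0.3461 × 4.0152% = 9.6036%.

9.60%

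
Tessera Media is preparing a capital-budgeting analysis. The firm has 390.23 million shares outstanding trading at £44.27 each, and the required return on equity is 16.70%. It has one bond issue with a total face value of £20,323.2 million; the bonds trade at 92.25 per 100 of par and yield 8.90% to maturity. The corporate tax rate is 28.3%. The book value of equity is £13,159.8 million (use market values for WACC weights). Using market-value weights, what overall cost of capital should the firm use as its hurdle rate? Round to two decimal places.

11.33%

Market value of equity E = 44.27 × 390.23m = 17275.4821m. Market value of debt D = 20323.2m × 92.25/100 = 18748.152m.
Total capital V = 17275.4821 + 18748.152 = 36023.6341.
Equity: weight = 17275.4821/36023.6341 = 0.4796; cost = 16.7%.
Bonds outstanding: weight = 18748.152/36023.6341 = 0.5204; after-tax cost = 8.9% × (1 − 28.3%) = 6.3813%.
WACC = 0.4796 × 16.7000% + 0.5204 × 6.3813% = 11.3297%.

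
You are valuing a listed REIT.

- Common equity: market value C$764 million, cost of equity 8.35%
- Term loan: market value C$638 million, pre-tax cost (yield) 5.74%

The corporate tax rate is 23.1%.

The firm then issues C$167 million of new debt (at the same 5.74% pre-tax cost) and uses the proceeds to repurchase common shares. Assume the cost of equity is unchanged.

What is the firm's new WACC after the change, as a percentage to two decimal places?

6.09%

After the change:
Total capital V = 597 + 805 = 1402.
Equity: weight = 597/1402 = 0.4258; cost = 8.35%.
Term loan: weight = 805/1402 = 0.5742; after-tax cost = 5.74% × (1 − 23.1%) = 4.4141%.
WACC = 0.4258 × 8.3500% + 0.5742 × 4.4141% = 6.0901%.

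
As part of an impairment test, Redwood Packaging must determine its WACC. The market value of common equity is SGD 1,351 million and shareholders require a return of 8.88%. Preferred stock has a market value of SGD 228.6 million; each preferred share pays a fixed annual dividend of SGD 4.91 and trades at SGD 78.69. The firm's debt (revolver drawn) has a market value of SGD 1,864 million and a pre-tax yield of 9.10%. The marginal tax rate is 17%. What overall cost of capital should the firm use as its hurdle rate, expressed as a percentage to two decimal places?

7.99%

Cost of preferred: Rp = 4.91 / 78.69 = 6.2397%.
Total capital V = 1351 + 228.6 + 1864 = 3443.6.
Equity: weight = 1351/3443.6 = 0.3923; cost = 8.88%.
Preferred: weight = 228.6/3443.6 = 0.0664; cost = 6.2397%.
Revolver drawn: weight = 1864/3443.6 = 0.5413; after-tax cost = 9.1% × (1 − 17%) = 7.5530%.
WACC = 0.3923 × 8.8800% + 0.0664 × 6.2397% + 0.5413 × 7.5530% = 7.9864%.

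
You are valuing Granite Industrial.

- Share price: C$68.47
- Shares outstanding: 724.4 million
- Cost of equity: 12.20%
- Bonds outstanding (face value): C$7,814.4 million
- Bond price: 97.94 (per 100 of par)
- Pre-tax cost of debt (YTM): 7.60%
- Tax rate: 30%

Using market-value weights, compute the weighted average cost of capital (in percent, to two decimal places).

Market value of equity E = 68.47 × 724.4m = 49599.668m. Market value of debt D = 7814.4m × 97.94/100 = 7653.42336m.
Total capital V = 49599.668 + 7653.42336 = 57253.09136.
Equity: weight = 49599.668/57253.09136 = 0.8663; cost = 12.2%.
Bonds outstanding: weight = 7653.42336/57253.09136 = 0.1337; after-tax cost = 7.6% × (1 − 30%) = 5.3200%.
WACC = 0.8663 × 12.2000% + 0.1337 × 5.3200% = 11.2803%.

11.28%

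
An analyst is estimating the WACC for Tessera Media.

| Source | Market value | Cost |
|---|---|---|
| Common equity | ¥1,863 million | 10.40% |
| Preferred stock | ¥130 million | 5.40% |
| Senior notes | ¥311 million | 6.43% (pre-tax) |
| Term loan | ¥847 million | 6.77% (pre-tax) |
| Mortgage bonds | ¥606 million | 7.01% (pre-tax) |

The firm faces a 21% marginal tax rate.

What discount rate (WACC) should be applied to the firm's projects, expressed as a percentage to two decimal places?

Total capital V = 1863 + 130 + 311 + 847 + 606 = 3757.
Equity: weight = 1863/3757 = 0.4959; cost = 10.4%.
Preferred: weight = 130/3757 = 0.0346; cost = 5.4%.
Senior notes: weight = 311/3757 = 0.0828; after-tax cost = 6.43% × (1 − 21%) = 5.0797%.
Term loan: weight = 847/3757 = 0.2254; after-tax cost = 6.77% × (1 − 21%) = 5.3483%.
Mortgage bonds: weight = 606/3757 = 0.1613; after-tax cost = 7.01% × (1 − 21%) = 5.5379%.
WACC = 0.4959 × 10.4000% + 0.0346 × 5.4000% + 0.0828 × 5.0797% + 0.2254 × 5.3483% + 0.1613 × 5.5379% = 7.8634%.

7.86%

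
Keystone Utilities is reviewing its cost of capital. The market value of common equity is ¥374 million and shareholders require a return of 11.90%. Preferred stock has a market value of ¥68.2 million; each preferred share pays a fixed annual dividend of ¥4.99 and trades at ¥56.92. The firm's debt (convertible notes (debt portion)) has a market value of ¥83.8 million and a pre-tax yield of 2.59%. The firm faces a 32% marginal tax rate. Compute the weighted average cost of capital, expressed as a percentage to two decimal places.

9.88%

Cost of preferred: Rp = 4.99 / 56.92 = 8.7667%.
Total capital V = 374 + 68.2 + 83.8 = 526.
Equity: weight = 374/526 = 0.7110; cost = 11.9%.
Preferred: weight = 68.2/526 = 0.1297; cost = 8.7667%.
Convertible notes (debt portion): weight = 83.8/526 = 0.1593; after-tax cost = 2.59% × (1 − 32%) = 1.7612%.
WACC = 0.7110 × 11.9000% + 0.1297 × 8.7667% + 0.1593 × 1.7612% = 9.8785%.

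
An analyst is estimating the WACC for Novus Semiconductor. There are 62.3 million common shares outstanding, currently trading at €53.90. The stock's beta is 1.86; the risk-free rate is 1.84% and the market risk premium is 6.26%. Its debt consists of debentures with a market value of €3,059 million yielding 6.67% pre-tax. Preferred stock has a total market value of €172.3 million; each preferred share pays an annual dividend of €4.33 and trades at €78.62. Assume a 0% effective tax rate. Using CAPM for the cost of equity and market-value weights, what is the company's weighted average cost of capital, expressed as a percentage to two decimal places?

10.11%

Cost of equity via CAPM: Re = 1.84% + 1.86 × 6.26% = 13.4836%.
Cost of preferred: Rp = 4.33 / 78.62 = 5.5075%.
Market value of equity E = 53.9 × 62.3m = 3357.97m.
Total capital V = 3357.97 + 172.3 + 3059 = 6589.27.
Equity: weight = 3357.97/6589.27 = 0.5096; cost = 13.4836%.
Preferred: weight = 172.3/6589.27 = 0.0261; cost = 5.5075%.
Debentures: weight = 3059/6589.27 = 0.4642; after-tax cost = 6.67% × (1 − 0%) = 6.6700%.
WACC = 0.5096 × 13.4836% + 0.0261 × 5.5075% + 0.4642 × 6.6700% = 10.1119%.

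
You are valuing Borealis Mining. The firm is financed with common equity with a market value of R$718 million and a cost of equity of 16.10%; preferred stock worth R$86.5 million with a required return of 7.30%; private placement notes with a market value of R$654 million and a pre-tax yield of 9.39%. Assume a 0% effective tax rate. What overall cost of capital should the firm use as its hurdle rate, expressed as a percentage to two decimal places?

12.57%

Total capital V = 718 + 86.5 + 654 = 1458.5.
Equity: weight = 718/1458.5 = 0.4923; cost = 16.1%.
Preferred: weight = 86.5/1458.5 = 0.0593; cost = 7.3%.
Private placement notes: weight = 654/1458.5 = 0.4484; after-tax cost = 9.39% × (1 − 0%) = 9.3900%.
WACC = 0.4923 × 16.1000% + 0.0593 × 7.3000% + 0.4484 × 9.3900% = 12.5693%.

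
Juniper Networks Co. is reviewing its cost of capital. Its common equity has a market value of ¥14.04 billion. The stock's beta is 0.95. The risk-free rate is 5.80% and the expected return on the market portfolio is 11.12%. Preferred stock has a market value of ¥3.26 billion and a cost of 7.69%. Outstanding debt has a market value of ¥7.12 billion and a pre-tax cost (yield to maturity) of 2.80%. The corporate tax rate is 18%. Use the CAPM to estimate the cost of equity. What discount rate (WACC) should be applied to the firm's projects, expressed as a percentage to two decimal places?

7.94%

Market risk premium = 11.12% − 5.8% = 5.32%.
Cost of equity via CAPM: Re = 5.8% + 0.95 × 5.32% = 10.8540%.
Total capital V = 14.04 + 3.26 + 7.12 = 24.42.
Equity: weight = 14.04/24.42 = 0.5749; cost = 10.854%.
Preferred: weight = 3.26/24.42 = 0.1335; cost = 7.69%.
Debt: weight = 7.12/24.42 = 0.2916; after-tax cost = 2.8% × (1 − 18%) = 2.2960%.
WACC = 0.5749 × 10.8540% + 0.1335 × 7.6900% + 0.2916 × 2.2960% = 7.9364%.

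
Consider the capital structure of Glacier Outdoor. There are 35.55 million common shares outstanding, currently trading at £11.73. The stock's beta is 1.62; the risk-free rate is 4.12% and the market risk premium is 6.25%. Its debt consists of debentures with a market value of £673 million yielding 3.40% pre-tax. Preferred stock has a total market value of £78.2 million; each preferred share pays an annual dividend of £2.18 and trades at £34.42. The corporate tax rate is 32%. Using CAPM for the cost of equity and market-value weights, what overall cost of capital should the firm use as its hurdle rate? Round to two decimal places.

Cost of equity via CAPM: Re = 4.12% + 1.62 × 6.25% = 14.2450%.
Cost of preferred: Rp = 2.18 / 34.42 = 6.3335%.
Market value of equity E = 11.73 × 35.55m = 417.0015m.
Total capital V = 417.0015 + 78.2 + 673 = 1168.2015.
Equity: weight = 417.0015/1168.2015 = 0.3570; cost = 14.245%.
Preferred: weight = 78.2/1168.2015 = 0.0669; cost = 6.3335%.
Debentures: weight = 673/1168.2015 = 0.5761; after-tax cost = 3.4% × (1 − 32%) = 2.3120%.
WACC = 0.3570 × 14.2450% + 0.0669 × 6.3335% + 0.5761 × 2.3120% = 6.8408%.

6.84%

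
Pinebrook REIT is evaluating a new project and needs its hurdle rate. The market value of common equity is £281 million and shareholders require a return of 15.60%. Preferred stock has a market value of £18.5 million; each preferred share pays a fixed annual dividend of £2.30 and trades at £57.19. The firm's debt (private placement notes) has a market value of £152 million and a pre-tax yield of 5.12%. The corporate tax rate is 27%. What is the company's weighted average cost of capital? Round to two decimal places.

11.13%

Cost of preferred: Rp = 2.3 / 57.19 = 4.0217%.
Total capital V = 281 + 18.5 + 152 = 451.5.
Equity: weight = 281/451.5 = 0.6224; cost = 15.6%.
Preferred: weight = 18.5/451.5 = 0.0410; cost = 4.0217%.
Private placement notes: weight = 152/451.5 = 0.3367; after-tax cost = 5.12% × (1 − 27%) = 3.7376%.
WACC = 0.6224 × 15.6000% + 0.0410 × 4.0217% + 0.3367 × 3.7376% = 11.1320%.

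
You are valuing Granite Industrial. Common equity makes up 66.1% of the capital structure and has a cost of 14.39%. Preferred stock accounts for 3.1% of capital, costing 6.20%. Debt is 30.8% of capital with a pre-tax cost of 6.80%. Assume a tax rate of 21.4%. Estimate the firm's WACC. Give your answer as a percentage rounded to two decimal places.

11.35%

After-tax cost of debt = 6.8% × (1 − 21.4%) = 5.3448%.
WACC = 0.661 × 14.3900% + 0.031 × 6.2000% + 0.308 × 5.3448% = 11.3502%.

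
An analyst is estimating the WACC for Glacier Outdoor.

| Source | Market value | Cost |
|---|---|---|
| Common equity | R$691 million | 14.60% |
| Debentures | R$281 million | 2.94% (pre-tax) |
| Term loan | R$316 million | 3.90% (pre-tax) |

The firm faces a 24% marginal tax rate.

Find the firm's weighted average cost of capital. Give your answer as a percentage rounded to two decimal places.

Total capital V = 691 + 281 + 316 = 1288.
Equity: weight = 691/1288 = 0.5365; cost = 14.6%.
Debentures: weight = 281/1288 = 0.2182; after-tax cost = 2.94% × (1 − 24%) = 2.2344%.
Term loan: weight = 316/1288 = 0.2453; after-tax cost = 3.9% × (1 − 24%) = 2.9640%.
WACC = 0.5365 × 14.6000% + 0.2182 × 2.2344% + 0.2453 × 2.9640% = 9.0474%.

9.05%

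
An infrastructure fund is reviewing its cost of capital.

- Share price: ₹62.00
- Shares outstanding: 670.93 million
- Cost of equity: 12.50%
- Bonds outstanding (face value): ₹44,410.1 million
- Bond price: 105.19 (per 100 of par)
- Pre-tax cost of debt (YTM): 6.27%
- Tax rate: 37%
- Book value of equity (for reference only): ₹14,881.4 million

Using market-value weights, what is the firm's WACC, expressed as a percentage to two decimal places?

Market value of equity E = 62.0 × 670.93m = 41597.66m. Market value of debt D = 44410.1m × 105.19/100 = 46714.98419m.
Total capital V = 41597.66 + 46714.98419 = 88312.64419.
Equity: weight = 41597.66/88312.64419 = 0.4710; cost = 12.5%.
Bonds outstanding: weight = 46714.98419/88312.64419 = 0.5290; after-tax cost = 6.27% × (1 − 37%) = 3.9501%.
WACC = 0.4710 × 12.5000% + 0.5290 × 3.9501% = 7.9773%.

7.98%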